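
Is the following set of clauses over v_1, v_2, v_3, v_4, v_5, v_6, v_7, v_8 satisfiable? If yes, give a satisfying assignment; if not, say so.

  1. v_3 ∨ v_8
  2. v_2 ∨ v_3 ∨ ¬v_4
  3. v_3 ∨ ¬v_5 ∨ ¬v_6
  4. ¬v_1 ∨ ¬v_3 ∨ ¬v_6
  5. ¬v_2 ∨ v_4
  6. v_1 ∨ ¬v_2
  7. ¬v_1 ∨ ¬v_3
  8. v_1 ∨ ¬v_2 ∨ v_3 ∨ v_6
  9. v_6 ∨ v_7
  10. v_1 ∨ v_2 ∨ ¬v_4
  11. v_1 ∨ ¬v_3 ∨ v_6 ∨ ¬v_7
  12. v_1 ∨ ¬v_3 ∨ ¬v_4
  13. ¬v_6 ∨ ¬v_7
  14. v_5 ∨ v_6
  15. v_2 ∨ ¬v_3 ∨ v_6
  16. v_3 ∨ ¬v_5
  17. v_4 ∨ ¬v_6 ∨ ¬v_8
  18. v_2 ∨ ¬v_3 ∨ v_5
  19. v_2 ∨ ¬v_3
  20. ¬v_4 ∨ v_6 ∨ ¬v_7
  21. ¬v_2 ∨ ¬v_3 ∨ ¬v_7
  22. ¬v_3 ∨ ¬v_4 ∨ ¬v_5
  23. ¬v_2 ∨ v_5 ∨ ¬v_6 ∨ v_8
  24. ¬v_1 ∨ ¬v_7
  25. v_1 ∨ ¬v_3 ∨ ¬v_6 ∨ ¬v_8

Set v_1 = True.
  then (¬v_1 ∨ ¬v_3) forces v_3 = False.
  then (v_3 ∨ ¬v_5) forces v_5 = False.
  then (¬v_1 ∨ ¬v_7) forces v_7 = False.
  then (v_3 ∨ v_8) forces v_8 = True.
  then (v_6 ∨ v_7) forces v_6 = True.
  then (v_4 ∨ ¬v_6 ∨ ¬v_8) forces v_4 = True.
  then (v_2 ∨ v_3 ∨ ¬v_4) forces v_2 = True.
All clauses satisfied.

v_1 = True, v_2 = True, v_3 = False, v_4 = True, v_5 = False, v_6 = True, v_7 = False, v_8 = True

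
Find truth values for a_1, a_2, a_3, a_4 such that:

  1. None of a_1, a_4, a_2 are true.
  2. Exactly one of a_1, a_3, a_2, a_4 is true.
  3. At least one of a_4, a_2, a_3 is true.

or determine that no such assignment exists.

a_1 = False, a_2 = False, a_3 = True, a_4 = False

  (1) {a_1, a_4, a_2}: 0 true — none ✓
  (2) {a_1, a_3, a_2, a_4}: 1 true — exactly one ✓
  (3) {a_4, a_2, a_3}: 1 true — at least one ✓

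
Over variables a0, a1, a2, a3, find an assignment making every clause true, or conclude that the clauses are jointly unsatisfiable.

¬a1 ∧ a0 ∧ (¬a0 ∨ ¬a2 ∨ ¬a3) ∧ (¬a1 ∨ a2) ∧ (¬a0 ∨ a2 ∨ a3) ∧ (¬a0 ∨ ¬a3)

a0 = True, a1 = False, a2 = True, a3 = False

Unit clause (¬a1) forces a1 = False.
Unit clause (a0) forces a0 = True.
In (¬a0 ∨ ¬a3) only ¬a3 is left, so a3 = False.
In (¬a0 ∨ a2 ∨ a3) only a2 is left, so a2 = True.
All clauses satisfied.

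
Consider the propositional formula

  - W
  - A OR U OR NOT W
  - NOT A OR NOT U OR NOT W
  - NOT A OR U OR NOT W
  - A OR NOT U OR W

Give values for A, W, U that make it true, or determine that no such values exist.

Unit clause (W) forces W = True.
Try A = True:
  (NOT A OR NOT U OR NOT W) forces U = False.
  clause (NOT A OR U OR NOT W) is falsified — backtrack.
So A = False.
  then (A OR U OR NOT W) forces U = True.
Check each clause:
  (W): W holds.
  (A OR U OR NOT W): U holds.
  (NOT A OR NOT U OR NOT W): NOT A holds.
  (NOT A OR U OR NOT W): NOT A holds.
  (A OR NOT U OR W): W holds.
All clauses satisfied.

A = False; W = True; U = True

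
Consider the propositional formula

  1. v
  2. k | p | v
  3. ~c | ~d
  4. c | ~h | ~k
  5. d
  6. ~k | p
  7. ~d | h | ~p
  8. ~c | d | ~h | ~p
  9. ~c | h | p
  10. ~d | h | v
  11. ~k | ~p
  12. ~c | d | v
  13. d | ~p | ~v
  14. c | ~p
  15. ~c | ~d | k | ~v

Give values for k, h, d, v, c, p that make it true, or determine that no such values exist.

k = False, h = False, d = True, v = True, c = False, p = False

Unit clause (v) forces v = True.
Unit clause (d) forces d = True.
In (~c | ~d) only ~c is left, so c = False.
In (c | ~p) only ~p is left, so p = False.
In (~k | p) only ~k is left, so k = False.
Set h = False.
All clauses satisfied.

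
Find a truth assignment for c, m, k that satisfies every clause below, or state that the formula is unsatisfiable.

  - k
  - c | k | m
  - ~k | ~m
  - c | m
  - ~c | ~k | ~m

Unit clause (k) forces k = True.
In (~k | ~m) only ~m is left, so m = False.
In (c | m) only c is left, so c = True.
Check each clause:
  (k): k holds.
  (c | k | m): c holds.
  (~k | ~m): ~m holds.
  (c | m): c holds.
  (~c | ~k | ~m): ~m holds.
All clauses satisfied.

c=T, m=F, k=T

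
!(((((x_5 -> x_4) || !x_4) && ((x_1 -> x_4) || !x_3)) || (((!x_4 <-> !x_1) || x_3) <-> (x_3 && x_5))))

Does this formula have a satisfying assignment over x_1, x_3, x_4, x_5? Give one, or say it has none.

x_1: True, x_3: True, x_4: False, x_5: False

  !(((((x_5 -> x_4) || !x_4) && ((x_1 -> x_4) || !x_3)) || (((!x_4 <-> !x_1) || x_3) <-> (x_3 && x_5)))) = True
    (((x_5 -> x_4) || !x_4) && ((x_1 -> x_4) || !x_3)) || (((!x_4 <-> !x_1) || x_3) <-> (x_3 && x_5)) = False
      ((x_5 -> x_4) || !x_4) && ((x_1 -> x_4) || !x_3) = False
        (x_5 -> x_4) || !x_4 = True
          x_5 -> x_4 = True
          !x_4 = True
        (x_1 -> x_4) || !x_3 = False
          x_1 -> x_4 = False
          !x_3 = False
      ((!x_4 <-> !x_1) || x_3) <-> (x_3 && x_5) = False
        (!x_4 <-> !x_1) || x_3 = True
          !x_4 <-> !x_1 = False
            !x_4 = True
            !x_1 = False
        x_3 && x_5 = False
The formula evaluates to True.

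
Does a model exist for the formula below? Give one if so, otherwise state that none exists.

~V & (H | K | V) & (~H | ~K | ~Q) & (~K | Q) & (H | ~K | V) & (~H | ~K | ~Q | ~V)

V = False, Q = True, K = False, H = True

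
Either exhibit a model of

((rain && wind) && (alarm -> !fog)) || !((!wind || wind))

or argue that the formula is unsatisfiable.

rain = True, fog = True, wind = True, alarm = False

  ((rain && wind) && (alarm -> !fog)) || !((!wind || wind)) = True
    (rain && wind) && (alarm -> !fog) = True
      rain && wind = True
      alarm -> !fog = True
        !fog = False
    !((!wind || wind)) = False
      !wind || wind = True
        !wind = False
The formula evaluates to True.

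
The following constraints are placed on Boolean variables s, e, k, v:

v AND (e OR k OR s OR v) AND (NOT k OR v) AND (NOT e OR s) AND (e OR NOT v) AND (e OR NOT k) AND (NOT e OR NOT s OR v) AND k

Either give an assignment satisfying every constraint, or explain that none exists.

Unit clause (v) forces v = True.
In (e OR NOT v) only e is left, so e = True.
Unit clause (k) forces k = True.
In (NOT e OR s) only s is left, so s = True.
Check each clause:
  (v): v holds.
  (e OR k OR s OR v): e holds.
  (NOT k OR v): v holds.
  (NOT e OR s): s holds.
  (e OR NOT v): e holds.
  (e OR NOT k): e holds.
  (NOT e OR NOT s OR v): v holds.
  (k): k holds.
All clauses satisfied.

s: True; e: True; k: True; v: True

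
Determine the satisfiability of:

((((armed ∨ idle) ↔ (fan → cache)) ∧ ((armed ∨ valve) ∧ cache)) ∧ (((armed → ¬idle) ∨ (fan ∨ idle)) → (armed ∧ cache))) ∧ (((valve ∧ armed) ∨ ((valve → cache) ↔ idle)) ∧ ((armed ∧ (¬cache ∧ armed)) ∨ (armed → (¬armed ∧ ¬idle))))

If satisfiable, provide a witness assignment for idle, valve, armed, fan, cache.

Unsatisfiable — no assignment works.

Case armed = True: the formula simplifies to (((fan → cache) ∧ cache) ∧ ((¬idle ∨ (fan ∨ idle)) → cache)) ∧ ((valve ∨ ((valve → cache) ↔ idle)) ∧ ¬cache).
  cache = True: the conjunct ¬cache is False.
  cache = False: the conjunct cache is False.
Case armed = False: the conjunct ((armed → ¬idle) ∨ (fan ∨ idle)) → (armed ∧ cache) becomes (True ∨ (fan ∨ idle)) → (False ∧ cache) = False.
Both cases fail — unsatisfiable.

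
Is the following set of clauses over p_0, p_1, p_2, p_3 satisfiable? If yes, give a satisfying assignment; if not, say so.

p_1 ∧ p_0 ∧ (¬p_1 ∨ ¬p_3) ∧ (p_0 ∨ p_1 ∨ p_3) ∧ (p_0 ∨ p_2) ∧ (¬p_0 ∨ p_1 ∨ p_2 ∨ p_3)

p_0 = True, p_1 = True, p_2 = False, p_3 = False

Unit clause (p_1) forces p_1 = True.
Unit clause (p_0) forces p_0 = True.
In (¬p_1 ∨ ¬p_3) only ¬p_3 is left, so p_3 = False.
Set p_2 = False.
All clauses satisfied.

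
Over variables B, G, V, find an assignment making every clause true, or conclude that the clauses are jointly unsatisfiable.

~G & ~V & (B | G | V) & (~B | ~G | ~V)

Unit clause (~G) forces G = False.
Unit clause (~V) forces V = False.
In (B | G | V) only B is left, so B = True.
All clauses satisfied.

B=T, G=F, V=F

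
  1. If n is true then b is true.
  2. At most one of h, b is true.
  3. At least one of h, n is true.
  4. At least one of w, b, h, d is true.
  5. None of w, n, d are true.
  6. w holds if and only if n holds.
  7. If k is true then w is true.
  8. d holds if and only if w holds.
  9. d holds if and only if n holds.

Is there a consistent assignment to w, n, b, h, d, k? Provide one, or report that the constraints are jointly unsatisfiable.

w=F; n=F; b=F; h=T; d=F; k=F

  (1) n=F ⇒ b: vacuous ✓
  (2) {h, b}: 1 true — at most one ✓
  (3) {h, n}: 1 true — at least one ✓
  (4) {w, b, h, d}: 1 true — at least one ✓
  (5) {w, n, d}: 0 true — none ✓
  (6) w=F, n=F — same ✓
  (7) k=F ⇒ w: vacuous ✓
  (8) d=F, w=F — same ✓
  (9) d=F, n=F — same ✓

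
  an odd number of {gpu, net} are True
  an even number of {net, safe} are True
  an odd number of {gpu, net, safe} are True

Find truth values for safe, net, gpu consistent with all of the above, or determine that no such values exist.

safe: False, net: False, gpu: True

{gpu, net}: 1 true → odd ✓
{net, safe}: 0 true → even ✓
{gpu, net, safe}: 1 true → odd ✓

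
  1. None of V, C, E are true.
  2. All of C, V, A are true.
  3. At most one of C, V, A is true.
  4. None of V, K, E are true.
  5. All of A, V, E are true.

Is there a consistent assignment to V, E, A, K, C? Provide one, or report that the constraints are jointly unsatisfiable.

Case V = True:
  Constraint (1) is violated (V=T) — contradiction.
Case V = False:
  Constraint (2) is violated (V=F) — contradiction.
Both cases fail — unsatisfiable.

UNSATISFIABLE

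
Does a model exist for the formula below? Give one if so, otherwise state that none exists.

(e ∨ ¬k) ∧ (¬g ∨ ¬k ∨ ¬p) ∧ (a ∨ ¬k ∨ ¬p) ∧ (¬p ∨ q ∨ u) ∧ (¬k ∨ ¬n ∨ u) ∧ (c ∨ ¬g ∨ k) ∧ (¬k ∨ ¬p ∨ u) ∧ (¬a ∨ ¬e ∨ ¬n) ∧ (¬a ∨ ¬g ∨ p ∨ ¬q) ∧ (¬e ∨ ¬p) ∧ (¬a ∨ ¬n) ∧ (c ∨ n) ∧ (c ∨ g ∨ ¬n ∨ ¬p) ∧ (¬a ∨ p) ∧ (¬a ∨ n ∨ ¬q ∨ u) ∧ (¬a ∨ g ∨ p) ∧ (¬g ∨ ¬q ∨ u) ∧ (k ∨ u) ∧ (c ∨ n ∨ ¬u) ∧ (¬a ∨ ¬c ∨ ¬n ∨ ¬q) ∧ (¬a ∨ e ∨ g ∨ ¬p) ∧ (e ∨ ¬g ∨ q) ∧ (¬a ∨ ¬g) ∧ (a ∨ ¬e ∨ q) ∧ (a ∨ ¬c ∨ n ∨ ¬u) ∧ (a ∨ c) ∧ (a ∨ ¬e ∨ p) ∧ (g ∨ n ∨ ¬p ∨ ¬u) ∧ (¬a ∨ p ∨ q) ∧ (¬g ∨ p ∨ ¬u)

Set g = False.
Try k = True:
  (e ∨ ¬k) forces e = True.
  (¬e ∨ ¬p) forces p = False.
  (¬a ∨ p) forces a = False.
  clause (a ∨ ¬e ∨ p) is falsified — backtrack.
So k = False.
  then (k ∨ u) forces u = True.
Set e = False.
Try n = False:
  (c ∨ n) forces c = True.
  (a ∨ ¬c ∨ n ∨ ¬u) forces a = True.
  (¬a ∨ p) forces p = True.
  clause (¬a ∨ e ∨ g ∨ ¬p) is falsified — backtrack.
So n = True.
  then (¬a ∨ ¬n) forces a = False.
  then (a ∨ c) forces c = True.
Set p = False.
Set q = False.
All clauses satisfied.

g=F, k=F, u=T, e=F, n=T, c=T, p=F, a=F, q=F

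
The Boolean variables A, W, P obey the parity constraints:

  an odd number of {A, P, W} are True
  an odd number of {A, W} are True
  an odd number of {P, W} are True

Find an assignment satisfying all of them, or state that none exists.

A: False; W: True; P: False

{A, P, W}: 1 true → odd ✓
{A, W}: 1 true → odd ✓
{P, W}: 1 true → odd ✓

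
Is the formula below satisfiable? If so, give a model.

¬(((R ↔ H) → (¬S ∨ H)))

R=F; H=F; S=T

  ¬(((R ↔ H) → (¬S ∨ H))) = True
    (R ↔ H) → (¬S ∨ H) = False
      R ↔ H = True
      ¬S ∨ H = False
        ¬S = False
The formula evaluates to True.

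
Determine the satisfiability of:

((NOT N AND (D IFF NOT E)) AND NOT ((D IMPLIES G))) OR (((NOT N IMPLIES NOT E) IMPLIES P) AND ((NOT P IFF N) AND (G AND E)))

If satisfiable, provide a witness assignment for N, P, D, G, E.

N=F, P=T, D=T, G=T, E=T

  ((NOT N AND (D IFF NOT E)) AND NOT ((D IMPLIES G))) OR (((NOT N IMPLIES NOT E) IMPLIES P) AND ((NOT P IFF N) AND (G AND E))) = True
    (NOT N AND (D IFF NOT E)) AND NOT ((D IMPLIES G)) = False
      NOT N AND (D IFF NOT E) = False
        NOT N = True
        D IFF NOT E = False
          NOT E = False
      NOT ((D IMPLIES G)) = False
        D IMPLIES G = True
    ((NOT N IMPLIES NOT E) IMPLIES P) AND ((NOT P IFF N) AND (G AND E)) = True
      (NOT N IMPLIES NOT E) IMPLIES P = True
        NOT N IMPLIES NOT E = False
          NOT N = True
          NOT E = False
      (NOT P IFF N) AND (G AND E) = True
        NOT P IFF N = True
          NOT P = False
        G AND E = True
The formula evaluates to True.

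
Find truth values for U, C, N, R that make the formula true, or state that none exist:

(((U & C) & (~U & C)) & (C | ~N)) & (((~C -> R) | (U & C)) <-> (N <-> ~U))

Case U = True: the conjunct ~U is False.
Case U = False: the conjunct U is False.
Both cases fail — unsatisfiable.

UNSATISFIABLE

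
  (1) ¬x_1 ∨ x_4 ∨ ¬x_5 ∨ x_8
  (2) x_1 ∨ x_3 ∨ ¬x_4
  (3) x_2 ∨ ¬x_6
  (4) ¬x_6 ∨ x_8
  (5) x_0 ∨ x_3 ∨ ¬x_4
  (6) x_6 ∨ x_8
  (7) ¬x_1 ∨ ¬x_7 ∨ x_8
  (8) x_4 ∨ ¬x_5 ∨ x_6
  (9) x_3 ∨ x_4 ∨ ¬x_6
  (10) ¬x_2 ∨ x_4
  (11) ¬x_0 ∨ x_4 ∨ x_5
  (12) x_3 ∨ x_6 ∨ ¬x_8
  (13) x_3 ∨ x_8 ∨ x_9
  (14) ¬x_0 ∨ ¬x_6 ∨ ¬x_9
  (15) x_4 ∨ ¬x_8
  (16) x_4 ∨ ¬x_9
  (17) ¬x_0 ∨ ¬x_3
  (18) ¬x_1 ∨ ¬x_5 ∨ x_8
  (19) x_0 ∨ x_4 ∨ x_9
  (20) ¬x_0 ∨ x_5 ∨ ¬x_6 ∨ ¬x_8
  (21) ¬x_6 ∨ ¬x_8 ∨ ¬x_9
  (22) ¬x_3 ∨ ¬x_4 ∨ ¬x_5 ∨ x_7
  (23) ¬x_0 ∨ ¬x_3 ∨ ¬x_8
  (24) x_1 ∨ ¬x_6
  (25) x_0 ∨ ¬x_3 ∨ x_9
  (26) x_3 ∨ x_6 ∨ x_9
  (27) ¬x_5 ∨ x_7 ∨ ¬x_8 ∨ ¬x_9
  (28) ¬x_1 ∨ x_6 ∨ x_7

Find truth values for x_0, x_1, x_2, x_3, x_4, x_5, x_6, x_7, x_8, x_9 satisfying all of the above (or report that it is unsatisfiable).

Set x_0 = False.
Set x_1 = False.
  then (x_1 ∨ ¬x_6) forces x_6 = False.
  then (x_6 ∨ x_8) forces x_8 = True.
  then (x_3 ∨ x_6 ∨ ¬x_8) forces x_3 = True.
  then (x_4 ∨ ¬x_8) forces x_4 = True.
  then (x_0 ∨ ¬x_3 ∨ x_9) forces x_9 = True.
Set x_2 = True.
Set x_5 = False.
Set x_7 = True.
All clauses satisfied.

x_0 = False; x_1 = False; x_2 = True; x_3 = True; x_4 = True; x_5 = False; x_6 = False; x_7 = True; x_8 = True; x_9 = True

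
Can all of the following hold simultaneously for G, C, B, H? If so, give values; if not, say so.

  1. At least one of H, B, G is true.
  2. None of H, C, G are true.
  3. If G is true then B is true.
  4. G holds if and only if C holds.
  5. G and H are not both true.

G = False; C = False; B = True; H = False

  (1) {H, B, G}: 1 true — at least one ✓
  (2) {H, C, G}: 0 true — none ✓
  (3) G=F ⇒ B: vacuous ✓
  (4) G=F, C=F — same ✓
  (5) G=F, H=F — not both ✓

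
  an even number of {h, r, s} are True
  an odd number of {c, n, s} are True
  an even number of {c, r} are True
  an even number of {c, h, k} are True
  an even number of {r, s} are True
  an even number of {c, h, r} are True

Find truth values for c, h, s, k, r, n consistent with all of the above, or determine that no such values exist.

c = False, h = False, s = False, k = False, r = False, n = True

{h, r, s}: 0 true → even ✓
{c, n, s}: 1 true → odd ✓
{c, r}: 0 true → even ✓
{c, h, k}: 0 true → even ✓
{r, s}: 0 true → even ✓
{c, h, r}: 0 true → even ✓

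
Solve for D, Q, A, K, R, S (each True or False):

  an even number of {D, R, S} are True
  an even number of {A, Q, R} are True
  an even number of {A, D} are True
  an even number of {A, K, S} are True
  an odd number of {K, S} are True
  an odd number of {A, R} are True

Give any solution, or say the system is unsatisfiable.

D: True; Q: True; A: True; K: False; R: False; S: True

{D, R, S}: 2 true → even ✓
{A, Q, R}: 2 true → even ✓
{A, D}: 2 true → even ✓
{A, K, S}: 2 true → even ✓
{K, S}: 1 true → odd ✓
{A, R}: 1 true → odd ✓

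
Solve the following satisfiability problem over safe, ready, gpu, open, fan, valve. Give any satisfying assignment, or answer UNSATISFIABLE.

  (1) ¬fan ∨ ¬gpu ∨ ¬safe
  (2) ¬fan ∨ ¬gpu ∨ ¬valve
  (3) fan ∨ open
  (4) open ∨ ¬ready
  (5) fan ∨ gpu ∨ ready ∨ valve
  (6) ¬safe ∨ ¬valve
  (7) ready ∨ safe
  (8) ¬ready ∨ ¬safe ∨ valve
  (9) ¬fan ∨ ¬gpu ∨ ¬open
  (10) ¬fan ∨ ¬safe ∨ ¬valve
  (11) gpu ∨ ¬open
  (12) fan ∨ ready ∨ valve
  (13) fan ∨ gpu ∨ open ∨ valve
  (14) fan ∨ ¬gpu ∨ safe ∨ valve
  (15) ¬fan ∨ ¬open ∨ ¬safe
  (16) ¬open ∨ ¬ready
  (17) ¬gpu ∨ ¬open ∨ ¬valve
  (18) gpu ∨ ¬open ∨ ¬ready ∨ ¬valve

safe=T, ready=F, gpu=F, open=F, fan=T, valve=F

Try safe = False:
  (ready ∨ safe) forces ready = True.
  (open ∨ ¬ready) forces open = True.
  clause (¬open ∨ ¬ready) is falsified — backtrack.
So safe = True.
  then (¬safe ∨ ¬valve) forces valve = False.
  then (¬ready ∨ ¬safe ∨ valve) forces ready = False.
  then (fan ∨ ready ∨ valve) forces fan = True.
  then (¬fan ∨ ¬open ∨ ¬safe) forces open = False.
  then (¬fan ∨ ¬gpu ∨ ¬safe) forces gpu = False.
All clauses satisfied.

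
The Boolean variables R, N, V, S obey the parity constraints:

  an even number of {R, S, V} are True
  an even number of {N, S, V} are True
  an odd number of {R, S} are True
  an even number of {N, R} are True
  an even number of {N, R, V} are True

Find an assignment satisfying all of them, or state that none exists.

Adding constraints 2, 3, 5 mod 2: every variable appears an even number of times on the left, so the left side is 0.
But the right sides sum to 1 (mod 2). 0 ≠ 1 — the system is inconsistent.

Unsatisfiable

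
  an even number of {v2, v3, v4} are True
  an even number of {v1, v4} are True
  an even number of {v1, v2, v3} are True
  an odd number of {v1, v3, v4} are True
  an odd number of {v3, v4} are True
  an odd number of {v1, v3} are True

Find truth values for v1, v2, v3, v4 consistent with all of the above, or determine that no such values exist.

v1=F; v2=T; v3=T; v4=F

{v2, v3, v4}: 2 true → even ✓
{v1, v4}: 0 true → even ✓
{v1, v2, v3}: 2 true → even ✓
{v1, v3, v4}: 1 true → odd ✓
{v3, v4}: 1 true → odd ✓
{v1, v3}: 1 true → odd ✓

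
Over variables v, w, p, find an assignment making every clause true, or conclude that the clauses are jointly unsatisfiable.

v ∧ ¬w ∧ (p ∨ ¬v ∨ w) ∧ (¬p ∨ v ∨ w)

v: True, w: False, p: True

Unit clause (v) forces v = True.
Unit clause (¬w) forces w = False.
In (p ∨ ¬v ∨ w) only p is left, so p = True.
Check each clause:
  (v): v holds.
  (¬w): ¬w holds.
  (p ∨ ¬v ∨ w): p holds.
  (¬p ∨ v ∨ w): v holds.
All clauses satisfied.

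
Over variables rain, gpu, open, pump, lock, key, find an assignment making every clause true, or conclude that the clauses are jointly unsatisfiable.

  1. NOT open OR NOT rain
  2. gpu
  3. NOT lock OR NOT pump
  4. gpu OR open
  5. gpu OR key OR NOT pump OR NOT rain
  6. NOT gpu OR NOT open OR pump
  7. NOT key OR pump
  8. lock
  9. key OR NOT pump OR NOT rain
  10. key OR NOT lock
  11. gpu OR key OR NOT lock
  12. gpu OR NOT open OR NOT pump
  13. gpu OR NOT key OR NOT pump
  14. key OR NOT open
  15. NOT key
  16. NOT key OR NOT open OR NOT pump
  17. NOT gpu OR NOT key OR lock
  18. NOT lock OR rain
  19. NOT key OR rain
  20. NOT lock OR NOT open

Case key = True:
  Clause (NOT key) is falsified — contradiction.
Case key = False:
  (gpu) forces gpu = True.
  (lock) forces lock = True.
  Clause (key OR NOT lock) is falsified — contradiction.
Both cases fail, so the formula is unsatisfiable.

Unsatisfiable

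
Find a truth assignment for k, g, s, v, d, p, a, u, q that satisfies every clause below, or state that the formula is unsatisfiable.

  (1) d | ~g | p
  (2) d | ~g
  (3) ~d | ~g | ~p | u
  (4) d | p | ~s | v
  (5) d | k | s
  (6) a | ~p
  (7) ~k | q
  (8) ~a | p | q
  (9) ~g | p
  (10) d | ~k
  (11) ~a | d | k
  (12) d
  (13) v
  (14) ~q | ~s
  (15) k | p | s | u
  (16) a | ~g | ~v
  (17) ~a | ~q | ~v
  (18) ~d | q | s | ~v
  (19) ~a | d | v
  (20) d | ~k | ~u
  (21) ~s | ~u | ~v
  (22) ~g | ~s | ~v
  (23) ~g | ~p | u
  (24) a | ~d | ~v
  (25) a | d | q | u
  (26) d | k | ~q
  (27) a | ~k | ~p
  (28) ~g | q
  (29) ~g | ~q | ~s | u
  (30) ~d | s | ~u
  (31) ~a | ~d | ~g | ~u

k = False; g = False; s = True; v = True; d = True; p = True; a = True; u = False; q = False

Unit clause (d) forces d = True.
Unit clause (v) forces v = True.
In (a | ~d | ~v) only a is left, so a = True.
In (~a | ~q | ~v) only ~q is left, so q = False.
In (~d | q | s | ~v) only s is left, so s = True.
In (~s | ~u | ~v) only ~u is left, so u = False.
In (~g | ~s | ~v) only ~g is left, so g = False.
In (~k | q) only ~k is left, so k = False.
In (~a | p | q) only p is left, so p = True.
All clauses satisfied.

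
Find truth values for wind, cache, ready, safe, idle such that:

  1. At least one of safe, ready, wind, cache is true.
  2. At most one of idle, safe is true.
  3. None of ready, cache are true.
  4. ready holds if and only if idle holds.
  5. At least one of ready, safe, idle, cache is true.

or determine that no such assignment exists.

wind=T, cache=F, ready=F, safe=T, idle=F

  (1) {safe, ready, wind, cache}: 2 true — at least one ✓
  (2) {idle, safe}: 1 true — at most one ✓
  (3) {ready, cache}: 0 true — none ✓
  (4) ready=F, idle=F — same ✓
  (5) {ready, safe, idle, cache}: 1 true — at least one ✓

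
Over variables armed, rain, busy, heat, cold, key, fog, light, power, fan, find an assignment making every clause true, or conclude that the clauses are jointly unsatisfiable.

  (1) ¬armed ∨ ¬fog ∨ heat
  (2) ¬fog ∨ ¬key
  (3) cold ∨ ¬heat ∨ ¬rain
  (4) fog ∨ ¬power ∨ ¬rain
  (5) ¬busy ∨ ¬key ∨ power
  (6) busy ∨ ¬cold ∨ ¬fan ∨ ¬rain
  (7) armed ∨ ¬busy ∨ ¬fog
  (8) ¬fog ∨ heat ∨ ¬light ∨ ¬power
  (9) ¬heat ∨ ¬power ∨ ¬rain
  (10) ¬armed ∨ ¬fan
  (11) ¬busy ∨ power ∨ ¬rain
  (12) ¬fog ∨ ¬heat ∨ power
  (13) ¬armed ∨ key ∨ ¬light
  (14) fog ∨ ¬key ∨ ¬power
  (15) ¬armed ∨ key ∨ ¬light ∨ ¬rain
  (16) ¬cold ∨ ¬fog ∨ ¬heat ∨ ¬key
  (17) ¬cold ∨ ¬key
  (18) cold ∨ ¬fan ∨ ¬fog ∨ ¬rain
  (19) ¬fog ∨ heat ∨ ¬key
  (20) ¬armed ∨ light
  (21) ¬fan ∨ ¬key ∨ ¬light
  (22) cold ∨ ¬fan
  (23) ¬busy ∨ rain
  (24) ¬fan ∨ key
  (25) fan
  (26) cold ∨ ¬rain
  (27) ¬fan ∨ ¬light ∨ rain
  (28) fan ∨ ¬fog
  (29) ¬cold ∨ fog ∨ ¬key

Case cold = True:
  (¬cold ∨ ¬key) forces key = False.
  (¬fan ∨ key) forces fan = False.
  Clause (fan) is falsified — contradiction.
Case cold = False:
  (cold ∨ ¬fan) forces fan = False.
  Clause (fan) is falsified — contradiction.
Both cases fail, so the formula is unsatisfiable.

The formula is unsatisfiable.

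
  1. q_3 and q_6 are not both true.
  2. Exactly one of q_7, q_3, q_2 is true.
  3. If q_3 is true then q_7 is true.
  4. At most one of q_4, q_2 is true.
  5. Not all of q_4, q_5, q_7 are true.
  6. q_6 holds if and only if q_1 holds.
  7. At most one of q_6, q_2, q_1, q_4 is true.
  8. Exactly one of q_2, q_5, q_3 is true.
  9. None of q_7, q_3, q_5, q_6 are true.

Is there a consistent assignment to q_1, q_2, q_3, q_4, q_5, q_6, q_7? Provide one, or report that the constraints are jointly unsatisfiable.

q_1 = False, q_2 = True, q_3 = False, q_4 = False, q_5 = False, q_6 = False, q_7 = False

  (1) q_3=F, q_6=F — not both ✓
  (2) {q_7, q_3, q_2}: 1 true — exactly one ✓
  (3) q_3=F ⇒ q_7: vacuous ✓
  (4) {q_4, q_2}: 1 true — at most one ✓
  (5) {q_4, q_5, q_7}: 0/3 true — not all ✓
  (6) q_6=F, q_1=F — same ✓
  (7) {q_6, q_2, q_1, q_4}: 1 true — at most one ✓
  (8) {q_2, q_5, q_3}: 1 true — exactly one ✓
  (9) {q_7, q_3, q_5, q_6}: 0 true — none ✓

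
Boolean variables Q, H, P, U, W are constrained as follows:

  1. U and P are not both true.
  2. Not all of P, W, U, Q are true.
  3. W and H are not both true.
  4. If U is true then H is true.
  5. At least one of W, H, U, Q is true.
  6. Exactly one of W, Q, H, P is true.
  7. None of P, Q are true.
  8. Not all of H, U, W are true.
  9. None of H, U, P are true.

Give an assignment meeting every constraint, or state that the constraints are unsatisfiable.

Q = False, H = False, P = False, U = False, W = True

  (1) U=F, P=F — not both ✓
  (2) {P, W, U, Q}: 1/4 true — not all ✓
  (3) W=T, H=F — not both ✓
  (4) U=F ⇒ H: vacuous ✓
  (5) {W, H, U, Q}: 1 true — at least one ✓
  (6) {W, Q, H, P}: 1 true — exactly one ✓
  (7) {P, Q}: 0 true — none ✓
  (8) {H, U, W}: 1/3 true — not all ✓
  (9) {H, U, P}: 0 true — none ✓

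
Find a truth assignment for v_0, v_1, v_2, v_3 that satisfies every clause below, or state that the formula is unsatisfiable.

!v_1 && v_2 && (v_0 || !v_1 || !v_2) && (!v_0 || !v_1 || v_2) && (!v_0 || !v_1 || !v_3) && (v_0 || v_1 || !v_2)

v_0=T, v_1=F, v_2=T, v_3=T

Unit clause (!v_1) forces v_1 = False.
Unit clause (v_2) forces v_2 = True.
In (v_0 || v_1 || !v_2) only v_0 is left, so v_0 = True.
Set v_3 = True.
All clauses satisfied.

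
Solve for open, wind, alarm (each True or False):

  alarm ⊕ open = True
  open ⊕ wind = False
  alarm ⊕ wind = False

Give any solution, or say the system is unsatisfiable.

Adding constraints 1, 2, 3 mod 2: every variable appears an even number of times on the left, so the left side is 0.
But the right sides sum to 1 (mod 2). 0 ≠ 1 — the system is inconsistent.

Unsatisfiable — no assignment works.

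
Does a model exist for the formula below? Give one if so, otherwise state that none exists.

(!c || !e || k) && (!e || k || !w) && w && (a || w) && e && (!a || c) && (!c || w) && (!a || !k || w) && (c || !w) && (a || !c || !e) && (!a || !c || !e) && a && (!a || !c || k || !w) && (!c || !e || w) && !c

Case c = True:
  Clause (!c) is falsified — contradiction.
Case c = False:
  (w) forces w = True.
  Clause (c || !w) is falsified — contradiction.
Both cases fail, so the formula is unsatisfiable.

UNSATISFIABLE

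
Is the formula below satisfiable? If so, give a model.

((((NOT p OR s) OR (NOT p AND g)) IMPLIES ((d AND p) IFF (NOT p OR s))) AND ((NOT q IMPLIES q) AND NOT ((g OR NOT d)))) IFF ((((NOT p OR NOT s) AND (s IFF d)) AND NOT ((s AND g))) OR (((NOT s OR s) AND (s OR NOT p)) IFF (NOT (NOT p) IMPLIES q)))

g = True; p = True; s = True; d = True; q = False

  ((((NOT p OR s) OR (NOT p AND g)) IMPLIES ((d AND p) IFF (NOT p OR s))) AND ((NOT q IMPLIES q) AND NOT ((g OR NOT d)))) IFF ((((NOT p OR NOT s) AND (s IFF d)) AND NOT ((s AND g))) OR (((NOT s OR s) AND (s OR NOT p)) IFF (NOT (NOT p) IMPLIES q))) = True
    (((NOT p OR s) OR (NOT p AND g)) IMPLIES ((d AND p) IFF (NOT p OR s))) AND ((NOT q IMPLIES q) AND NOT ((g OR NOT d))) = False
      ((NOT p OR s) OR (NOT p AND g)) IMPLIES ((d AND p) IFF (NOT p OR s)) = True
        (NOT p OR s) OR (NOT p AND g) = True
          NOT p OR s = True
            NOT p = False
          NOT p AND g = False
            NOT p = False
        (d AND p) IFF (NOT p OR s) = True
          d AND p = True
          NOT p OR s = True
            NOT p = False
      (NOT q IMPLIES q) AND NOT ((g OR NOT d)) = False
        NOT q IMPLIES q = False
          NOT q = True
        NOT ((g OR NOT d)) = False
          g OR NOT d = True
            NOT d = False
    (((NOT p OR NOT s) AND (s IFF d)) AND NOT ((s AND g))) OR (((NOT s OR s) AND (s OR NOT p)) IFF (NOT (NOT p) IMPLIES q)) = False
      ((NOT p OR NOT s) AND (s IFF d)) AND NOT ((s AND g)) = False
        (NOT p OR NOT s) AND (s IFF d) = False
          NOT p OR NOT s = False
            NOT p = False
            NOT s = False
          s IFF d = True
        NOT ((s AND g)) = False
          s AND g = True
      ((NOT s OR s) AND (s OR NOT p)) IFF (NOT (NOT p) IMPLIES q) = False
        (NOT s OR s) AND (s OR NOT p) = True
          NOT s OR s = True
            NOT s = False
          s OR NOT p = True
            NOT p = False
        NOT (NOT p) IMPLIES q = False
          NOT (NOT p) = True
            NOT p = False
The formula evaluates to True.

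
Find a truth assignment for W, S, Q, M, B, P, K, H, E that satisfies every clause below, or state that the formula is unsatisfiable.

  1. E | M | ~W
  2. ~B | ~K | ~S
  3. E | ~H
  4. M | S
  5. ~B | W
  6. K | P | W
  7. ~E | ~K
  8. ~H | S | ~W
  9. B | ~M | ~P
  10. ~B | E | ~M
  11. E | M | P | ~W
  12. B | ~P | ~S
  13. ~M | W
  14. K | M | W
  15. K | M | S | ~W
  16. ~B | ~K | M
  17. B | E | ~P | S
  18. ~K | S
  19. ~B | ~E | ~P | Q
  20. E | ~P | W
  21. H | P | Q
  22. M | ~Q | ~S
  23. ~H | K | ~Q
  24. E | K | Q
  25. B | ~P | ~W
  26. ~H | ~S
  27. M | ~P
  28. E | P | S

Set W = True.
Set S = False.
  then (M | S) forces M = True.
  then (~H | S | ~W) forces H = False.
  then (~K | S) forces K = False.
Try Q = False:
  (H | P | Q) forces P = True.
  (B | ~M | ~P) forces B = True.
  (~B | E | ~M) forces E = True.
  clause (~B | ~E | ~P | Q) is falsified — backtrack.
So Q = True.
Set B = False.
  then (B | ~M | ~P) forces P = False.
  then (E | P | S) forces E = True.
All clauses satisfied.

W=T; S=F; Q=T; M=T; B=F; P=F; K=F; H=F; E=T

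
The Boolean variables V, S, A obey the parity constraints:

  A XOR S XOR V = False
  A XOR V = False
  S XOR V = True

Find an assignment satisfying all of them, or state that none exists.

V = True; S = False; A = True

A XOR S XOR V = T XOR F XOR T = False ✓
A XOR V = T XOR T = False ✓
S XOR V = F XOR T = True ✓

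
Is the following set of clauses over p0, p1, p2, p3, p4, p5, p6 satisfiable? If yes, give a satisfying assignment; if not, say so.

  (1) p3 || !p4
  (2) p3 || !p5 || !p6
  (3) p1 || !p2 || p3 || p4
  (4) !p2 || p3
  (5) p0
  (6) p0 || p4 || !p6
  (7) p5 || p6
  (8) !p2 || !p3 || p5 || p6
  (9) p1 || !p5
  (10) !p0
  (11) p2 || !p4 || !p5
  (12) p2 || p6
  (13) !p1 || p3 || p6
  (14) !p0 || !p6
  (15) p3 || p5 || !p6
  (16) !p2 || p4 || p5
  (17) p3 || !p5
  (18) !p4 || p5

Case p0 = True:
  Clause (!p0) is falsified — contradiction.
Case p0 = False:
  Clause (p0) is falsified — contradiction.
Both cases fail, so the formula is unsatisfiable.

Unsatisfiable — no assignment works.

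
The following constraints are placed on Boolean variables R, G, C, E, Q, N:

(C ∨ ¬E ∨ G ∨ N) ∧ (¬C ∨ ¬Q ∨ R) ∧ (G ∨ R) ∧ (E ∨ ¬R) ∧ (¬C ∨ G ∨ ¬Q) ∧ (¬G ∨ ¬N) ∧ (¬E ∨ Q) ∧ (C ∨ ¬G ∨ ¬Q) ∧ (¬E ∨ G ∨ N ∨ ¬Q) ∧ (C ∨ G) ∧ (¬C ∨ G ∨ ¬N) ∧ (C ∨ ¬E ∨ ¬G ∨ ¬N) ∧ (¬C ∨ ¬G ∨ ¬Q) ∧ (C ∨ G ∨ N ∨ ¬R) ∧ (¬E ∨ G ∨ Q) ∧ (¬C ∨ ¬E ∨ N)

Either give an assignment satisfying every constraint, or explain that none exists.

R: False, G: True, C: True, E: False, Q: False, N: False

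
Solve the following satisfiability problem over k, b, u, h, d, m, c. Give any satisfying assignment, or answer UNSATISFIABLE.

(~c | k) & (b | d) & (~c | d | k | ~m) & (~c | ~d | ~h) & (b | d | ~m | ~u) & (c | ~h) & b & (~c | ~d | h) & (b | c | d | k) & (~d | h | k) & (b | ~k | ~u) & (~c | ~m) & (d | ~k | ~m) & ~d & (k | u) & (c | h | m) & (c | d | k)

k = True; b = True; u = True; h = True; d = False; m = False; c = True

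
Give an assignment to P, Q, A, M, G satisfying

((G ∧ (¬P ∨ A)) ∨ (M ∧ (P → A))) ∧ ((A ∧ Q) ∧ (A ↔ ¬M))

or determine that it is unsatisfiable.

P=F, Q=T, A=T, M=F, G=T

  (G ∧ (¬P ∨ A)) ∨ (M ∧ (P → A)) = True
    G ∧ (¬P ∨ A) = True
      ¬P ∨ A = True
        ¬P = True
    M ∧ (P → A) = False
      P → A = True
  (A ∧ Q) ∧ (A ↔ ¬M) = True
    A ∧ Q = True
    A ↔ ¬M = True
      ¬M = True
Both conjuncts True, so the formula holds.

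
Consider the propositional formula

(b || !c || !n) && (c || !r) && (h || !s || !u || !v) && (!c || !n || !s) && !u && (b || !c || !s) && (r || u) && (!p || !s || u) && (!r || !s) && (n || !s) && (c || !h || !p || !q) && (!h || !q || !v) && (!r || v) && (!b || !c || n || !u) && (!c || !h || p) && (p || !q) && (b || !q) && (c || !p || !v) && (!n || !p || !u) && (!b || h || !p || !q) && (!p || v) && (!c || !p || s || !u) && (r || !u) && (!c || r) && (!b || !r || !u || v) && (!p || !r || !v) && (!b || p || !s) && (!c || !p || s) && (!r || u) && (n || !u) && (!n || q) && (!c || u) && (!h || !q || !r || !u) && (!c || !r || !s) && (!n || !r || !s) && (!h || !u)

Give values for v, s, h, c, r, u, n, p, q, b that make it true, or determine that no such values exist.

Case u = True:
  Clause (!u) is falsified — contradiction.
Case u = False:
  (r || u) forces r = True.
  Clause (!r || u) is falsified — contradiction.
Both cases fail, so the formula is unsatisfiable.

No satisfying assignment exists.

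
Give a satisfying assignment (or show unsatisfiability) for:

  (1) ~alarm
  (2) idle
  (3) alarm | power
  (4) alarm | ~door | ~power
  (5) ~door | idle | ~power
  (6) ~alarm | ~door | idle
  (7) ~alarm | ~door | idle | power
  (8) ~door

alarm = False, idle = True, door = False, power = True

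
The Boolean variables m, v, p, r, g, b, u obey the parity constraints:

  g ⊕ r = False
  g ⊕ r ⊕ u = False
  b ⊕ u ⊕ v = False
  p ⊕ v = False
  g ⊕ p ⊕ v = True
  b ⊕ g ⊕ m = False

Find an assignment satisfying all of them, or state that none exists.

m=T, v=F, p=F, r=T, g=T, b=F, u=F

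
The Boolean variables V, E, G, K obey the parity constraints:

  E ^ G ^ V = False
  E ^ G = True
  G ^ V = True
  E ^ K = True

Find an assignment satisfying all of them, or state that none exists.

V: True, E: True, G: False, K: False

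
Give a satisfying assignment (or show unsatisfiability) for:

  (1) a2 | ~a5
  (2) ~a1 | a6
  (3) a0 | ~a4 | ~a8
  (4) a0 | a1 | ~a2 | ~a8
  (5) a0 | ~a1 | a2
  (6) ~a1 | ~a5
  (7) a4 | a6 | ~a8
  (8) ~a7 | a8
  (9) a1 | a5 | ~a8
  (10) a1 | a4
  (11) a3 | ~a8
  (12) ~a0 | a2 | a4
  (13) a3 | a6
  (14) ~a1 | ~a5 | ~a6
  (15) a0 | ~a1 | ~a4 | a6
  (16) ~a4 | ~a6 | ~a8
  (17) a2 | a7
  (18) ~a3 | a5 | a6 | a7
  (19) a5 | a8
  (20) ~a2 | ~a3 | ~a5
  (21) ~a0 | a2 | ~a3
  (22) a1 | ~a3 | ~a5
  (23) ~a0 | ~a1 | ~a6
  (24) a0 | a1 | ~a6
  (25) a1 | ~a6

Set a0 = False.
Set a1 = True.
  then (~a1 | a6) forces a6 = True.
  then (a0 | ~a1 | a2) forces a2 = True.
  then (~a1 | ~a5) forces a5 = False.
  then (a5 | a8) forces a8 = True.
  then (a0 | ~a4 | ~a8) forces a4 = False.
  then (a3 | ~a8) forces a3 = True.
Set a7 = True.
All clauses satisfied.

a0 = False, a1 = True, a2 = True, a3 = True, a4 = False, a5 = False, a6 = True, a7 = True, a8 = True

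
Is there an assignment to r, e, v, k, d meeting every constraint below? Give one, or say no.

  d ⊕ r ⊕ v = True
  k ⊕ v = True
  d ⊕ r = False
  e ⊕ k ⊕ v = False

r = True; e = True; v = True; k = False; d = True

d ⊕ r ⊕ v = T ⊕ T ⊕ T = True ✓
k ⊕ v = F ⊕ T = True ✓
d ⊕ r = T ⊕ T = False ✓
e ⊕ k ⊕ v = T ⊕ F ⊕ T = False ✓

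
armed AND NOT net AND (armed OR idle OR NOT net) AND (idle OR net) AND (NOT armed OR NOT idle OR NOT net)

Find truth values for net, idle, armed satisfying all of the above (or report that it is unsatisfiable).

net = False, idle = True, armed = True

Unit clause (armed) forces armed = True.
Unit clause (NOT net) forces net = False.
In (idle OR net) only idle is left, so idle = True.
Check each clause:
  (armed): armed holds.
  (NOT net): NOT net holds.
  (armed OR idle OR NOT net): armed holds.
  (idle OR net): idle holds.
  (NOT armed OR NOT idle OR NOT net): NOT net holds.
All clauses satisfied.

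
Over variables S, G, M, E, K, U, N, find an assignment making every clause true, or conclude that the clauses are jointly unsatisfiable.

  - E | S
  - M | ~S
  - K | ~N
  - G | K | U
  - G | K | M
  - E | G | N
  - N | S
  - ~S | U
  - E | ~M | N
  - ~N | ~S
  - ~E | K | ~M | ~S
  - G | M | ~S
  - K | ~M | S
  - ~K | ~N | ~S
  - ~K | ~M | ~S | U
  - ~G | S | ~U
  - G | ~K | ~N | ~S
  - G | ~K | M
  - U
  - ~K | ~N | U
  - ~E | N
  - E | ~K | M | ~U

Unit clause (U) forces U = True.
Try S = True:
  (M | ~S) forces M = True.
  (~N | ~S) forces N = False.
  (E | ~M | N) forces E = True.
  clause (~E | N) is falsified — backtrack.
So S = False.
  then (E | S) forces E = True.
  then (N | S) forces N = True.
  then (~G | S | ~U) forces G = False.
  then (K | ~N) forces K = True.
  then (G | ~K | M) forces M = True.
All clauses satisfied.

S: False, G: False, M: True, E: True, K: True, U: True, N: True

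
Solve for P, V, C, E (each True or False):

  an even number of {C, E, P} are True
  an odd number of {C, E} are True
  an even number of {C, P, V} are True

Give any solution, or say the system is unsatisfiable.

P=T, V=T, C=F, E=T

{C, E, P}: 2 true → even ✓
{C, E}: 1 true → odd ✓
{C, P, V}: 2 true → even ✓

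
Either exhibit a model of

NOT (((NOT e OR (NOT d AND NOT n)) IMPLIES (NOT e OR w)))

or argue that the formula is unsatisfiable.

w: False, e: True, n: False, d: False

  NOT (((NOT e OR (NOT d AND NOT n)) IMPLIES (NOT e OR w))) = True
    (NOT e OR (NOT d AND NOT n)) IMPLIES (NOT e OR w) = False
      NOT e OR (NOT d AND NOT n) = True
        NOT e = False
        NOT d AND NOT n = True
          NOT d = True
          NOT n = True
      NOT e OR w = False
        NOT e = False
The formula evaluates to True.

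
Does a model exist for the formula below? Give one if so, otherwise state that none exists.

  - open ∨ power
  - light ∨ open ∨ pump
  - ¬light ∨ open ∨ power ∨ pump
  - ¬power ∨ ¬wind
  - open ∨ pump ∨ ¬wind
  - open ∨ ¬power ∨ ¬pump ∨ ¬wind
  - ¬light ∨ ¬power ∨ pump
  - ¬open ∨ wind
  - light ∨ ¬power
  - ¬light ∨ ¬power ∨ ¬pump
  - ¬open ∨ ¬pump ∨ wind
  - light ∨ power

light: True, wind: True, pump: False, power: False, open: True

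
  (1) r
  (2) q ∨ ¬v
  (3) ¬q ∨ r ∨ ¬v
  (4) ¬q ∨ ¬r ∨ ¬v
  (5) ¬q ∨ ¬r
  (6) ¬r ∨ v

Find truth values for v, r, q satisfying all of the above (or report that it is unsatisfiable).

Unsatisfiable

Case r = True:
  (¬q ∨ ¬r) forces q = False.
  (q ∨ ¬v) forces v = False.
  Clause (¬r ∨ v) is falsified — contradiction.
Case r = False:
  Clause (r) is falsified — contradiction.
Both cases fail, so the formula is unsatisfiable.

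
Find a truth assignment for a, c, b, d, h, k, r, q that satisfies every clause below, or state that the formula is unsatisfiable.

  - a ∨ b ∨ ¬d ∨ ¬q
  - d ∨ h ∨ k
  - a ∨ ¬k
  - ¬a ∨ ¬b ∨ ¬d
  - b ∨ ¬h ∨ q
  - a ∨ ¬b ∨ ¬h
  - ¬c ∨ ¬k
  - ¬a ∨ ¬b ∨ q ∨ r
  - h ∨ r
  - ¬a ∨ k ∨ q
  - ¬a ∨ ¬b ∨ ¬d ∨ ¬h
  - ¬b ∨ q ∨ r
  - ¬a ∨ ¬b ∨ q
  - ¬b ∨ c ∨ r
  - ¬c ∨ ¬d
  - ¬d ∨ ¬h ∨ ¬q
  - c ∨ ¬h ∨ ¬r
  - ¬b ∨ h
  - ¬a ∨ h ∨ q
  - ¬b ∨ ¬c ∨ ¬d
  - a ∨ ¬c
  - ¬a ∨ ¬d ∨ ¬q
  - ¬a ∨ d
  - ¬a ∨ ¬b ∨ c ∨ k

a = False, c = False, b = False, d = True, h = False, k = False, r = True, q = False

Set a = False.
  then (a ∨ ¬k) forces k = False.
  then (a ∨ ¬c) forces c = False.
Try b = True:
  (a ∨ ¬b ∨ ¬h) forces h = False.
  clause (¬b ∨ h) is falsified — backtrack.
So b = False.
Set d = True.
  then (a ∨ b ∨ ¬d ∨ ¬q) forces q = False.
  then (b ∨ ¬h ∨ q) forces h = False.
  then (h ∨ r) forces r = True.
All clauses satisfied.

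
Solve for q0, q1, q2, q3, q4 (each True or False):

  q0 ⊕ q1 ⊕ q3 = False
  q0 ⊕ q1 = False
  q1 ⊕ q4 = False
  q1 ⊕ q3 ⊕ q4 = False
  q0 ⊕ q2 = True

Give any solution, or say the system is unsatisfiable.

q0: False, q1: False, q2: True, q3: False, q4: False

q0 ⊕ q1 ⊕ q3 = F ⊕ F ⊕ F = False ✓
q0 ⊕ q1 = F ⊕ F = False ✓
q1 ⊕ q4 = F ⊕ F = False ✓
q1 ⊕ q3 ⊕ q4 = F ⊕ F ⊕ F = False ✓
q0 ⊕ q2 = F ⊕ T = True ✓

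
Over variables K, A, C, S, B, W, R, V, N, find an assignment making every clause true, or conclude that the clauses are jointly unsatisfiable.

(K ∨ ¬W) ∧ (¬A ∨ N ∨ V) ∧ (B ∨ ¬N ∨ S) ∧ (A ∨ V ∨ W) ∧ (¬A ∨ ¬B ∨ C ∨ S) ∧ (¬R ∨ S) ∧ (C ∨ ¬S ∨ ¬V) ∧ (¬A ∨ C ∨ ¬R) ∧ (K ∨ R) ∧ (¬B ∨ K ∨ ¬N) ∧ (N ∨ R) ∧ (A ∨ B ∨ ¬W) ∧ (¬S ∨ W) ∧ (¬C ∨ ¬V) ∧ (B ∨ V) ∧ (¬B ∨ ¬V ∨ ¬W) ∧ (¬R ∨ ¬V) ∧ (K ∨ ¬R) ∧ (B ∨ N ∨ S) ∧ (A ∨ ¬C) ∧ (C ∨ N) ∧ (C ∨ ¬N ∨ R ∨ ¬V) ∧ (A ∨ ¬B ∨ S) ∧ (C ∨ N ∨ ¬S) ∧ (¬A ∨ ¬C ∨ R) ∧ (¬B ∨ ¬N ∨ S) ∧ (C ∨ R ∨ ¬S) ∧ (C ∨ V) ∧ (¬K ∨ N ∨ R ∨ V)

K = True, A = True, C = True, S = True, B = True, W = True, R = True, V = False, N = True

Try K = False:
  (K ∨ ¬W) forces W = False.
  (K ∨ R) forces R = True.
  clause (K ∨ ¬R) is falsified — backtrack.
So K = True.
Set A = True.
Set C = True.
  then (¬C ∨ ¬V) forces V = False.
  then (B ∨ V) forces B = True.
  then (¬A ∨ ¬C ∨ R) forces R = True.
  then (¬A ∨ N ∨ V) forces N = True.
  then (¬R ∨ S) forces S = True.
  then (¬S ∨ W) forces W = True.
All clauses satisfied.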